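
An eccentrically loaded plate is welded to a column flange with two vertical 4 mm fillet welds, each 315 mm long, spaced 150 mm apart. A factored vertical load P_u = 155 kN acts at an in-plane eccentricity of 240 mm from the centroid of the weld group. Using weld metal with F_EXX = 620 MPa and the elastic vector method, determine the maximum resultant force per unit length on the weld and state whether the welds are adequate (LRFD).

Total weld length L_w = 630 mm. Treat welds as unit-width lines.
Polar moment about centroid: J = 2[d³/12 + d(b/2)²] = 2[315³/12 + 315×75²] = 8753000 mm³.
Direct shear f_v = P/L_w = 155×10³ / 630 = 246 N/mm (vertical).
Torsion M = P·e = 155×10³ × 240 = 37200000 N·mm.
Critical point at (x, y) = (75, 157.5) from centroid. f_tx = M·y/J = 669.4 N/mm; f_ty = M·x/J = 318.7 N/mm.
Resultant f_max = √[f_tx² + (f_v + f_ty)²] = √[669.4² + (246 + 318.7)²] = 875.8 N/mm.
Capacity per unit length: φr_n = 0.75 × 0.6 × 620 × (0.707 × 4) = 789 N/mm.
875.8 > 789 → NOT adequate.

f_max ≈ 876 N/mm; NOT adequate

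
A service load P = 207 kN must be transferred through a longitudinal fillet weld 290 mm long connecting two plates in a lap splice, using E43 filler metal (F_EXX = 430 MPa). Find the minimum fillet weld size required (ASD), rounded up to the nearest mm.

Total weld length L = 290 mm.
Required throat t_e = P × Ω / (0.6 F_EXX × L) = 207 × 2.0 / (0.6 × 430 × 290 × 10⁻³) = 5.533 mm.
Required leg w = t_e / 0.707 = 7.826 mm → use 8 mm.

w = 8 mm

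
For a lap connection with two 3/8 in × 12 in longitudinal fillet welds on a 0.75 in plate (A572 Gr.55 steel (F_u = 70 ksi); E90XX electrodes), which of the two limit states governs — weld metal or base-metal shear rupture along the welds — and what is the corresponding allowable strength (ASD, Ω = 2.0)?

R_n/Ω ≈ 172 kip (weld metal governs)

E90XX → F_EXX = 90 ksi.
t_e = 0.707 × 0.375 = 0.2651 in; L = 24 in.
Weld metal: R_n/Ω = (1/2.0) × 0.6 × 90 × 0.2651 × 24 = 171.8 kip.
Base metal (shear rupture): R_n/Ω = (1/2.0) × 0.6 × 70 × 0.75 × 24 = 378 kip.
Governing: weld metal.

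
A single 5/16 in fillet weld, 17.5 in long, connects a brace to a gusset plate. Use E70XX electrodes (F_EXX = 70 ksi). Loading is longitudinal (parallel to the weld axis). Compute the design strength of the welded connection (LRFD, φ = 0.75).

Effective throat t_e = 0.707 × 0.3125 = 0.2209 in.
Total length L = 17.5 in; A_we = 0.2209 × 17.5 = 3.866 in².
F_nw = 0.6 F_EXX = 0.6 × 70 = 42 ksi.
φR_n = 0.75 × 42 × 3.866 = 121.8 kip.

φR_n ≈ 122 kip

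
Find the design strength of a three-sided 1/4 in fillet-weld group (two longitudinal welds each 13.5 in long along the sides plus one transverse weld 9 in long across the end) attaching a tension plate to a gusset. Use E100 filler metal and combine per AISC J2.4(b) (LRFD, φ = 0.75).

φR_n ≈ 290 kip

E100XX → F_EXX = 100 ksi.
t_e = 0.707 × 0.25 = 0.1767 in.
R_nwl = 0.6 × 100 × 0.1767 × 27 = 286.3 kip (longitudinal, 2 welds).
R_nwt = 0.6 × 100 × 0.1767 × 9 = 95.44 kip (transverse, base value).
(i) R_nwl + R_nwt = 381.8 kip; (ii) 0.85 R_nwl + 1.5 R_nwt = 386.6 kip.
R_n = max = 386.6 kip [governs: (ii)]; φR_n = 289.9 kip.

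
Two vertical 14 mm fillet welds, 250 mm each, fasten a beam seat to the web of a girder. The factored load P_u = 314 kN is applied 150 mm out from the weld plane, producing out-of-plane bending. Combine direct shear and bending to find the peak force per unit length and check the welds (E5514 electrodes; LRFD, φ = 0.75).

E55XX → F_EXX = 550 MPa.
L_w = 2 × 250 = 500 mm; section modulus (unit throat) S = 2 × L²/6 = 20830 mm².
Direct shear f_v = P/L_w = 314×10³/500 = 628 N/mm.
Moment M = P × e = 314×10³ × 150 = 47100000 N·mm; bending f_b = M/S = 2261 N/mm.
f_max = √(f_v² + f_b²) = √(628² + 2261²) = 2346 N/mm.
φr_n = 0.75 × 0.6 × 550 × (0.707 × 14) = 2450 N/mm → adequate.

f_max ≈ 2350 N/mm; adequate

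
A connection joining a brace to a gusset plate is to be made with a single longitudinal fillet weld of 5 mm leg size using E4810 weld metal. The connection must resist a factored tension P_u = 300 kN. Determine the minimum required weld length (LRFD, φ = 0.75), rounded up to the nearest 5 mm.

L = 395 mm

E48XX → F_EXX = 480 MPa.
Throat t_e = 0.707 × 5 = 3.535 mm.
φr_n = 0.75 × 0.6 × 480 × 3.535 × 10⁻³ = 0.7636 kN/mm.
L_req = P_u / φr_n = 300 / 0.7636 = 392.9 mm total.
Round up → use L = 395 mm.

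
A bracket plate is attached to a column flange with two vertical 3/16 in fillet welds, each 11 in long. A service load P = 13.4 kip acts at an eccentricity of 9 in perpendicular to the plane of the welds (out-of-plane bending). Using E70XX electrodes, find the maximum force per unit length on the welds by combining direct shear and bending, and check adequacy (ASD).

E70XX → F_EXX = 70 ksi.
L_w = 2 × 11 = 22 in; section modulus (unit throat) S = 2 × L²/6 = 40.33 in².
Direct shear f_v = P/L_w = 13.4/22 = 0.6091 kip/in.
Moment M = P × e = 13.4 × 9 = 120.6 kip·in; bending f_b = M/S = 2.99 kip/in.
f_max = √(f_v² + f_b²) = √(0.6091² + 2.99²) = 3.051 kip/in.
r_n/Ω = (1/2.0) × 0.6 × 70 × (0.707 × 0.1875) = 2.784 kip/in → NOT adequate.

f_max ≈ 3.05 kip/in; NOT adequate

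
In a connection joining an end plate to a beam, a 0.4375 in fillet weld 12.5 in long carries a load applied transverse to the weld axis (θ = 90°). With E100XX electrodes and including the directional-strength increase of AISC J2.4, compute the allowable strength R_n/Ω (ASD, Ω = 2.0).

E100XX → F_EXX = 100 ksi.
t_e = 0.707 × 0.4375 = 0.3093 in; A_we = 0.3093 × 12.5 = 3.866 in².
Directional factor: 1.0 + 0.5 sin^1.5(90°) = 1.5.
F_nw = 0.6 × 100 × 1.5 = 90 ksi.
R_n/Ω = (90 × 3.866) / 2.0 = 174 kip.

R_n/Ω ≈ 174 kip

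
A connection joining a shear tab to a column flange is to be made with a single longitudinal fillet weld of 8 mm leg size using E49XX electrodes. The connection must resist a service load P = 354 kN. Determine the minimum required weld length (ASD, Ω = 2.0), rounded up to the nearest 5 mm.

L = 430 mm

E49XX → F_EXX = 490 MPa.
Throat t_e = 0.707 × 8 = 5.656 mm.
r_n/Ω = (0.6 × 490 × 5.656) / 2.0 = 831.4 N/mm = 0.8314 kN/mm.
L_req = P / (r_n/Ω) = 354 / 0.8314 = 425.8 mm total.
Round up → use L = 430 mm.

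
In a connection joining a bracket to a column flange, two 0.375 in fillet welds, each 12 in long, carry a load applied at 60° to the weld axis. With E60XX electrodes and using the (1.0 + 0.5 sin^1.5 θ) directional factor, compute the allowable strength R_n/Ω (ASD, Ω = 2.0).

R_n/Ω ≈ 161 kip

E60XX → F_EXX = 60 ksi.
t_e = 0.707 × 0.375 = 0.2651 in; A_we = 0.2651 × 24 = 6.363 in².
Directional factor: 1.0 + 0.5 sin^1.5(60°) = 1.403.
F_nw = 0.6 × 60 × 1.403 = 50.51 ksi.
R_n/Ω = (50.51 × 6.363) / 2.0 = 160.7 kip.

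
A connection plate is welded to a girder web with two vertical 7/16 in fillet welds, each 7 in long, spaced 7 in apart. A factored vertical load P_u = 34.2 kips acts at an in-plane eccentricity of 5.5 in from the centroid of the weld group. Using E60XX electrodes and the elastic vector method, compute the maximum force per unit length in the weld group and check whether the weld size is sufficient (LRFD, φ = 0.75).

f_max ≈ 6.05 kip/in; adequate

E60XX → F_EXX = 60 ksi.
Total weld length L_w = 14 in. Treat welds as unit-width lines.
Polar moment about centroid: J = 2[d³/12 + d(b/2)²] = 2[7³/12 + 7×3.5²] = 228.7 in³.
Direct shear f_v = P/L_w = 34.2 / 14 = 2.443 kip/in (vertical).
Torsion M = P·e = 34.2 × 5.5 = 188.1 kip·in.
Critical point at (x, y) = (3.5, 3.5) from centroid. f_tx = M·y/J = 2.879 kip/in; f_ty = M·x/J = 2.879 kip/in.
Resultant f_max = √[f_tx² + (f_v + f_ty)²] = √[2.879² + (2.443 + 2.879)²] = 6.051 kip/in.
Capacity per unit length: φr_n = 0.75 × 0.6 × 60 × (0.707 × 0.4375) = 8.351 kip/in.
6.051 ≤ 8.351 → adequate.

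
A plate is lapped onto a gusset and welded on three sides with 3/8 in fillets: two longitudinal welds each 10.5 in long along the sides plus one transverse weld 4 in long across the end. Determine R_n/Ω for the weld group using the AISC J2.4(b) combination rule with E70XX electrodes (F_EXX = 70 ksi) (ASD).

R_n/Ω ≈ 139 kips

t_e = 0.707 × 0.375 = 0.2651 in.
R_nwl = 0.6 × 70 × 0.2651 × 21 = 233.8 kips (longitudinal, 2 welds).
R_nwt = 0.6 × 70 × 0.2651 × 4 = 44.54 kips (transverse, base value).
(i) R_nwl + R_nwt = 278.4 kips; (ii) 0.85 R_nwl + 1.5 R_nwt = 265.6 kips.
R_n = max = 278.4 kips [governs: (i)]; R_n/Ω = 139.2 kips.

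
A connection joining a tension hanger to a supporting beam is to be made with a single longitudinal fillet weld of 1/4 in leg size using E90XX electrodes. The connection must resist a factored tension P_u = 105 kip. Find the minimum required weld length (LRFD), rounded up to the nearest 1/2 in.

E90XX → F_EXX = 90 ksi.
Throat t_e = 0.707 × 0.25 = 0.1767 in.
φr_n = 0.75 × 0.6 × 90 × 0.1767 = 7.158 kip/in.
L_req = P_u / φr_n = 105 / 7.158 = 14.67 in total.
Round up → use L = 15 in.

L = 15 in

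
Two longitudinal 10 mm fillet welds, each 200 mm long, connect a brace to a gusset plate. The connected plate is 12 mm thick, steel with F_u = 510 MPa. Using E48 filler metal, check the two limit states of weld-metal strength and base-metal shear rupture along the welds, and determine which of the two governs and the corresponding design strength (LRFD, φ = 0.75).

φR_n ≈ 611 kN (weld metal governs)

E48XX → F_EXX = 480 MPa.
t_e = 0.707 × 10 = 7.07 mm; L = 400 mm.
Weld metal: φR_n = 0.75 × 0.6 × 480 × 7.07 × 400 × 10⁻³ = 610.8 kN.
Base metal (shear rupture): φR_n = 0.75 × 0.6 × 510 × 12 × 400 × 10⁻³ = 1102 kN.
Governing: weld metal.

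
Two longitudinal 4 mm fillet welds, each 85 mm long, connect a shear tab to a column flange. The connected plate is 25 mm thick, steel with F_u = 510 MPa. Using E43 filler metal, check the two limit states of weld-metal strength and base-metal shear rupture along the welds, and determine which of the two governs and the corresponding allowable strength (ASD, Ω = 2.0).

E43XX → F_EXX = 430 MPa.
t_e = 0.707 × 4 = 2.828 mm; L = 170 mm.
Weld metal: R_n/Ω = (1/2.0) × 0.6 × 430 × 2.828 × 170 × 10⁻³ = 62.02 kN.
Base metal (shear rupture): R_n/Ω = (1/2.0) × 0.6 × 510 × 25 × 170 × 10⁻³ = 650.2 kN.
Governing: weld metal.

R_n/Ω ≈ 62 kN (weld metal governs)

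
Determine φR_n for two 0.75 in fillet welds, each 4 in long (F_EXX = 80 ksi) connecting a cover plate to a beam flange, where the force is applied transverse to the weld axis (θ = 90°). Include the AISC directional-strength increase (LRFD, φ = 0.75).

t_e = 0.707 × 0.75 = 0.5302 in; A_we = 0.5302 × 8 = 4.242 in².
Directional factor: 1.0 + 0.5 sin^1.5(90°) = 1.5.
F_nw = 0.6 × 80 × 1.5 = 72 ksi.
φR_n = 0.75 × 72 × 4.242 = 229.1 kip.

φR_n ≈ 229 kip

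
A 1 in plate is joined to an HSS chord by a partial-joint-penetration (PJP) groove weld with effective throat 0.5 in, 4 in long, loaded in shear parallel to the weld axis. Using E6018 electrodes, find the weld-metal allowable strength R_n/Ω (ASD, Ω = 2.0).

R_n/Ω ≈ 36 kip

E60XX → F_EXX = 60 ksi.
Effective throat (given) t_e = 0.5 in.
A_we = 0.5 × 4 = 2 in².
F_nw = 0.6 F_EXX = 36 ksi.
R_n/Ω = (36 × 2) / 2.0 = 36 kip.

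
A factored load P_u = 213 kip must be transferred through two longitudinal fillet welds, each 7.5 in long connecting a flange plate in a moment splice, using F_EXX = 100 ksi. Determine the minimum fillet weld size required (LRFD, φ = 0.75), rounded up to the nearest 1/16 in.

Total weld length L = 15 in.
Required throat t_e = P_u / (φ × 0.6 F_EXX × L) = 213 / (0.75 × 0.6 × 100 × 15) = 0.3156 in.
Required leg w = t_e / 0.707 = 0.4463 in → use 1/2 in.

w = 1/2 in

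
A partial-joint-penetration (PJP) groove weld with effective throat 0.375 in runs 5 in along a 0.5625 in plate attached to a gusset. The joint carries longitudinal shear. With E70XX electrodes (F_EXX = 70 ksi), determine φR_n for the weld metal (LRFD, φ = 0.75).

φR_n ≈ 59.1 kip

Effective throat (given) t_e = 0.375 in.
A_we = 0.375 × 5 = 1.875 in².
F_nw = 0.6 F_EXX = 42 ksi.
φR_n = 0.75 × 42 × 1.875 = 59.06 kip.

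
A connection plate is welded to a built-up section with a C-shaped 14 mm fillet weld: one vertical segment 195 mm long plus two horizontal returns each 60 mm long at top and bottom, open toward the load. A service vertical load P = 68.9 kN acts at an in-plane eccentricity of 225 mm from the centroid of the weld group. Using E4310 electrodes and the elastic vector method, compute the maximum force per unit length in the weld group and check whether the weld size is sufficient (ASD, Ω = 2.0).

f_max ≈ 1020 N/mm; adequate

E43XX → F_EXX = 430 MPa.
Total weld length L_w = 315 mm. Treat welds as unit-width lines.
Centroid: x̄ = 2×60×30 / 315 = 11.43 mm from the vertical weld.
Polar moment about centroid: J = I_x + I_y = [195³/12 + 2×60×97.5²] + [195×11.43² + 2(60³/12 + 60×18.57²)] = 1862000 mm³.
Direct shear f_v = P/L_w = 68.9×10³ / 315 = 218.7 N/mm (vertical).
Torsion M = P·e = 68.9×10³ × 225 = 15502000 N·mm.
Critical point at (x, y) = (48.57, 97.5) from centroid. f_tx = M·y/J = 812 N/mm; f_ty = M·x/J = 404.5 N/mm.
Resultant f_max = √[f_tx² + (f_v + f_ty)²] = √[812² + (218.7 + 404.5)²] = 1024 N/mm.
Capacity per unit length: r_n/Ω = (1/2.0) × 0.6 × 430 × (0.707 × 14) = 1277 N/mm.
1024 ≤ 1277 → adequate.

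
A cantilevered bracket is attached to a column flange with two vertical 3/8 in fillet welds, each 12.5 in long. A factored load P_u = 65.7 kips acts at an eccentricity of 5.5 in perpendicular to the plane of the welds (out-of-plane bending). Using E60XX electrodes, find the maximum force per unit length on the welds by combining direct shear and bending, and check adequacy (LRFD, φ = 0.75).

E60XX → F_EXX = 60 ksi.
L_w = 2 × 12.5 = 25 in; section modulus (unit throat) S = 2 × L²/6 = 52.08 in².
Direct shear f_v = P/L_w = 65.7/25 = 2.628 kip/in.
Moment M = P × e = 65.7 × 5.5 = 361.35 kip·in; bending f_b = M/S = 6.938 kip/in.
f_max = √(f_v² + f_b²) = √(2.628² + 6.938²) = 7.419 kip/in.
φr_n = 0.75 × 0.6 × 60 × (0.707 × 0.375) = 7.158 kip/in → NOT adequate.

f_max ≈ 7.42 kip/in; NOT adequate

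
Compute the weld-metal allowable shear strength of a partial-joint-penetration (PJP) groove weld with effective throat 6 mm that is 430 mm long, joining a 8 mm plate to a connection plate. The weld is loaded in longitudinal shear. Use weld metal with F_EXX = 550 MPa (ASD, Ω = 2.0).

R_n/Ω ≈ 426 kN

Effective throat (given) t_e = 6 mm.
A_we = 6 × 430 = 2580 mm².
F_nw = 0.6 F_EXX = 330 MPa.
R_n/Ω = (330 × 2580) / 2.0 × 10⁻³ = 425.7 kN.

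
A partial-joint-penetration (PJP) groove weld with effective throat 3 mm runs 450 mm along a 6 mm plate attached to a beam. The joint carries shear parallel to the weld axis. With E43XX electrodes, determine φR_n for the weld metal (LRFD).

φR_n ≈ 261 kN

E43XX → F_EXX = 430 MPa.
Effective throat (given) t_e = 3 mm.
A_we = 3 × 450 = 1350 mm².
F_nw = 0.6 F_EXX = 258 MPa.
φR_n = 0.75 × 258 × 1350 × 10⁻³ = 261.2 kN.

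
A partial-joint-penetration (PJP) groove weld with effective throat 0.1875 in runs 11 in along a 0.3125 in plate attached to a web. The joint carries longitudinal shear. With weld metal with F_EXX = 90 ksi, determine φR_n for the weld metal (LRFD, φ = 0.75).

φR_n ≈ 83.5 kip

Effective throat (given) t_e = 0.1875 in.
A_we = 0.1875 × 11 = 2.062 in².
F_nw = 0.6 F_EXX = 54 ksi.
φR_n = 0.75 × 54 × 2.062 = 83.53 kip.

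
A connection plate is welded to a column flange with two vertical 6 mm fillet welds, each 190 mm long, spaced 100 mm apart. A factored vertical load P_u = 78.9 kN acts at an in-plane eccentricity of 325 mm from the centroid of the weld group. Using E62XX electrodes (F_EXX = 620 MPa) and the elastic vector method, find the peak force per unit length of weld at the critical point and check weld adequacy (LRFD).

Total weld length L_w = 380 mm. Treat welds as unit-width lines.
Polar moment about centroid: J = 2[d³/12 + d(b/2)²] = 2[190³/12 + 190×50²] = 2093000 mm³.
Direct shear f_v = P/L_w = 78.9×10³ / 380 = 207.6 N/mm (vertical).
Torsion M = P·e = 78.9×10³ × 325 = 25642000 N·mm.
Critical point at (x, y) = (50, 95) from centroid. f_tx = M·y/J = 1164 N/mm; f_ty = M·x/J = 612.5 N/mm.
Resultant f_max = √[f_tx² + (f_v + f_ty)²] = √[1164² + (207.6 + 612.5)²] = 1424 N/mm.
Capacity per unit length: φr_n = 0.75 × 0.6 × 620 × (0.707 × 6) = 1184 N/mm.
1424 > 1184 → NOT adequate.

f_max ≈ 1420 N/mm; NOT adequate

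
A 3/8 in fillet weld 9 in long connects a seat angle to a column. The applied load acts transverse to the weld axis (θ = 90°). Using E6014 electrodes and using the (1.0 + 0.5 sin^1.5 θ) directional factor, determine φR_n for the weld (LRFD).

E60XX → F_EXX = 60 ksi.
t_e = 0.707 × 0.375 = 0.2651 in; A_we = 0.2651 × 9 = 2.386 in².
Directional factor: 1.0 + 0.5 sin^1.5(90°) = 1.5.
F_nw = 0.6 × 60 × 1.5 = 54 ksi.
φR_n = 0.75 × 54 × 2.386 = 96.64 kips.

φR_n ≈ 96.6 kips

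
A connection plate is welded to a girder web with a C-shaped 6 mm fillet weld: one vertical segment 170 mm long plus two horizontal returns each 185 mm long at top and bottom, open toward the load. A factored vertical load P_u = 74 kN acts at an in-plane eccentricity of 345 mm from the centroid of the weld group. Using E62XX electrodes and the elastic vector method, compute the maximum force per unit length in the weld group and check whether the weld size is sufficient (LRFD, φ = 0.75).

E62XX → F_EXX = 620 MPa.
Total weld length L_w = 540 mm. Treat welds as unit-width lines.
Centroid: x̄ = 2×185×92.5 / 540 = 63.38 mm from the vertical weld.
Polar moment about centroid: J = I_x + I_y = [170³/12 + 2×185×85²] + [170×63.38² + 2(185³/12 + 185×29.12²)] = 5135000 mm³.
Direct shear f_v = P/L_w = 74×10³ / 540 = 137 N/mm (vertical).
Torsion M = P·e = 74×10³ × 345 = 25530000 N·mm.
Critical point at (x, y) = (121.6, 85) from centroid. f_tx = M·y/J = 422.6 N/mm; f_ty = M·x/J = 604.7 N/mm.
Resultant f_max = √[f_tx² + (f_v + f_ty)²] = √[422.6² + (137 + 604.7)²] = 853.7 N/mm.
Capacity per unit length: φr_n = 0.75 × 0.6 × 620 × (0.707 × 6) = 1184 N/mm.
853.7 ≤ 1184 → adequate.

f_max ≈ 854 N/mm; adequate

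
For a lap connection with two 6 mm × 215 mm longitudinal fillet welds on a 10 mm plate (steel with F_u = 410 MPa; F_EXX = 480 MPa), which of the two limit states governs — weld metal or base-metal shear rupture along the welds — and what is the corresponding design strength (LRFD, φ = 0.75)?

φR_n ≈ 394 kN (weld metal governs)

t_e = 0.707 × 6 = 4.242 mm; L = 430 mm.
Weld metal: φR_n = 0.75 × 0.6 × 480 × 4.242 × 430 × 10⁻³ = 394 kN.
Base metal (shear rupture): φR_n = 0.75 × 0.6 × 410 × 10 × 430 × 10⁻³ = 793.3 kN.
Governing: weld metal.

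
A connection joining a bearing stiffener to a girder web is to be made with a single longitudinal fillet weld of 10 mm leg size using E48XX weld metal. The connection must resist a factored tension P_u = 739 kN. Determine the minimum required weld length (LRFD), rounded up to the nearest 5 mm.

L = 485 mm

E48XX → F_EXX = 480 MPa.
Throat t_e = 0.707 × 10 = 7.07 mm.
φr_n = 0.75 × 0.6 × 480 × 7.07 × 10⁻³ = 1.527 kN/mm.
L_req = P_u / φr_n = 739 / 1.527 = 483.9 mm total.
Round up → use L = 485 mm.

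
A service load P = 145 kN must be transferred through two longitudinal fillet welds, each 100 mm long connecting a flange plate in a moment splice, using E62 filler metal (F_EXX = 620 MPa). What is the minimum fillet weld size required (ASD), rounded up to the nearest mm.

w = 6 mm

Total weld length L = 200 mm.
Required throat t_e = P × Ω / (0.6 F_EXX × L) = 145 × 2.0 / (0.6 × 620 × 200 × 10⁻³) = 3.898 mm.
Required leg w = t_e / 0.707 = 5.513 mm → use 6 mm.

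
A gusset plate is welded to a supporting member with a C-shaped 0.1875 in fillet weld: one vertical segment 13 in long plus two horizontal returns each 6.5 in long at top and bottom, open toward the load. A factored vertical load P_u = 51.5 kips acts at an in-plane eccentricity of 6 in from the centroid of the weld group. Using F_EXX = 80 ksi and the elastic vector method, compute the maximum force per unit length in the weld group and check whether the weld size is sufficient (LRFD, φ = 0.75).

Total weld length L_w = 26 in. Treat welds as unit-width lines.
Centroid: x̄ = 2×6.5×3.25 / 26 = 1.625 in from the vertical weld.
Polar moment about centroid: J = I_x + I_y = [13³/12 + 2×6.5×6.5²] + [13×1.625² + 2(6.5³/12 + 6.5×1.625²)] = 846.8 in³.
Direct shear f_v = P/L_w = 51.5 / 26 = 1.981 kip/in (vertical).
Torsion M = P·e = 51.5 × 6 = 309 kip·in.
Critical point at (x, y) = (4.875, 6.5) from centroid. f_tx = M·y/J = 2.372 kip/in; f_ty = M·x/J = 1.779 kip/in.
Resultant f_max = √[f_tx² + (f_v + f_ty)²] = √[2.372² + (1.981 + 1.779)²] = 4.445 kip/in.
Capacity per unit length: φr_n = 0.75 × 0.6 × 80 × (0.707 × 0.1875) = 4.772 kip/in.
4.445 ≤ 4.772 → adequate.

f_max ≈ 4.45 kip/in; adequate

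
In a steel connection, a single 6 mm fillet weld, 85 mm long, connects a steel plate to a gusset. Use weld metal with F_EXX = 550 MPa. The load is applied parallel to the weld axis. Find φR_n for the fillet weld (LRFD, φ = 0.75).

Effective throat t_e = 0.707 × 6 = 4.242 mm.
Total length L = 85 mm; A_we = 4.242 × 85 = 360.6 mm².
F_nw = 0.6 F_EXX = 0.6 × 550 = 330 MPa.
φR_n = 0.75 × 330 × 360.6 × 10⁻³ = 89.24 kN.

φR_n ≈ 89.2 kN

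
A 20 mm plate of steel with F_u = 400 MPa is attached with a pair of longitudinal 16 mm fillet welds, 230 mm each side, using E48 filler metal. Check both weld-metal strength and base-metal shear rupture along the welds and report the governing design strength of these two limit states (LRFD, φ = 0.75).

E48XX → F_EXX = 480 MPa.
t_e = 0.707 × 16 = 11.31 mm; L = 460 mm.
Weld metal: φR_n = 0.75 × 0.6 × 480 × 11.31 × 460 × 10⁻³ = 1124 kN.
Base metal (shear rupture): φR_n = 0.75 × 0.6 × 400 × 20 × 460 × 10⁻³ = 1656 kN.
Governing: weld metal.

φR_n ≈ 1120 kN (weld metal governs)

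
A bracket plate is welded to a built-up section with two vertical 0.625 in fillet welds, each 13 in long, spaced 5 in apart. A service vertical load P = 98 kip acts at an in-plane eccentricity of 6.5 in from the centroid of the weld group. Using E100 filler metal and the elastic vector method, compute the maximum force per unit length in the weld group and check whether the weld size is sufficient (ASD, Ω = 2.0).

f_max ≈ 10.4 kip/in; adequate

E100XX → F_EXX = 100 ksi.
Total weld length L_w = 26 in. Treat welds as unit-width lines.
Polar moment about centroid: J = 2[d³/12 + d(b/2)²] = 2[13³/12 + 13×2.5²] = 528.7 in³.
Direct shear f_v = P/L_w = 98 / 26 = 3.769 kip/in (vertical).
Torsion M = P·e = 98 × 6.5 = 637 kip·in.
Critical point at (x, y) = (2.5, 6.5) from centroid. f_tx = M·y/J = 7.832 kip/in; f_ty = M·x/J = 3.012 kip/in.
Resultant f_max = √[f_tx² + (f_v + f_ty)²] = √[7.832² + (3.769 + 3.012)²] = 10.36 kip/in.
Capacity per unit length: r_n/Ω = (1/2.0) × 0.6 × 100 × (0.707 × 0.625) = 13.26 kip/in.
10.36 ≤ 13.26 → adequate.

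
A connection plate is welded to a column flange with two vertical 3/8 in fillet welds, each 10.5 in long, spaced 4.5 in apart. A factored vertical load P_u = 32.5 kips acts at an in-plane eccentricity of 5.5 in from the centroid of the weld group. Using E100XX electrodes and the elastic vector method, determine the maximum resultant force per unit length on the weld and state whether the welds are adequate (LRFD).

f_max ≈ 4.27 kip/in; adequate

E100XX → F_EXX = 100 ksi.
Total weld length L_w = 21 in. Treat welds as unit-width lines.
Polar moment about centroid: J = 2[d³/12 + d(b/2)²] = 2[10.5³/12 + 10.5×2.25²] = 299.2 in³.
Direct shear f_v = P/L_w = 32.5 / 21 = 1.548 kip/in (vertical).
Torsion M = P·e = 32.5 × 5.5 = 178.75 kip·in.
Critical point at (x, y) = (2.25, 5.25) from centroid. f_tx = M·y/J = 3.136 kip/in; f_ty = M·x/J = 1.344 kip/in.
Resultant f_max = √[f_tx² + (f_v + f_ty)²] = √[3.136² + (1.548 + 1.344)²] = 4.266 kip/in.
Capacity per unit length: φr_n = 0.75 × 0.6 × 100 × (0.707 × 0.375) = 11.93 kip/in.
4.266 ≤ 11.93 → adequate.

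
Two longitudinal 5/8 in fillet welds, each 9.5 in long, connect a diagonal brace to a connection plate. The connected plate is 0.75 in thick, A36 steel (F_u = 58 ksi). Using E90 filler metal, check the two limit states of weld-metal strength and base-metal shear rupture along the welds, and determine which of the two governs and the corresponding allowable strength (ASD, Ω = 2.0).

R_n/Ω ≈ 227 kip (weld metal governs)

E90XX → F_EXX = 90 ksi.
t_e = 0.707 × 0.625 = 0.4419 in; L = 19 in.
Weld metal: R_n/Ω = (1/2.0) × 0.6 × 90 × 0.4419 × 19 = 226.7 kip.
Base metal (shear rupture): R_n/Ω = (1/2.0) × 0.6 × 58 × 0.75 × 19 = 247.9 kip.
Governing: weld metal.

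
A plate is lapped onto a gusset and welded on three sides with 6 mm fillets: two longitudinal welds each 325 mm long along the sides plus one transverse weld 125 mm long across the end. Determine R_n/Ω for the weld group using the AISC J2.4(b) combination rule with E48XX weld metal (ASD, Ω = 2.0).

E48XX → F_EXX = 480 MPa.
t_e = 0.707 × 6 = 4.242 mm.
R_nwl = 0.6 × 480 × 4.242 × 650 × 10⁻³ = 794.1 kN (longitudinal, 2 welds).
R_nwt = 0.6 × 480 × 4.242 × 125 × 10⁻³ = 152.7 kN (transverse, base value).
(i) R_nwl + R_nwt = 946.8 kN; (ii) 0.85 R_nwl + 1.5 R_nwt = 904.1 kN.
R_n = max = 946.8 kN [governs: (i)]; R_n/Ω = 473.4 kN.

R_n/Ω ≈ 473 kN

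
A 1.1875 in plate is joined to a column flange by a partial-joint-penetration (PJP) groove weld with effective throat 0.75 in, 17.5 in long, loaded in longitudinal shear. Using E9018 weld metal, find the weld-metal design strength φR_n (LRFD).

φR_n ≈ 532 kips

E90XX → F_EXX = 90 ksi.
Effective throat (given) t_e = 0.75 in.
A_we = 0.75 × 17.5 = 13.12 in².
F_nw = 0.6 F_EXX = 54 ksi.
φR_n = 0.75 × 54 × 13.12 = 531.6 kips.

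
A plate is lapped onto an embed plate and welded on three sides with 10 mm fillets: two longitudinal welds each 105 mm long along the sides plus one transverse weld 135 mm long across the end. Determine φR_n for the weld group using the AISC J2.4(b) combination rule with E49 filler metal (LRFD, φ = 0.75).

E49XX → F_EXX = 490 MPa.
t_e = 0.707 × 10 = 7.07 mm.
R_nwl = 0.6 × 490 × 7.07 × 210 × 10⁻³ = 436.5 kN (longitudinal, 2 welds).
R_nwt = 0.6 × 490 × 7.07 × 135 × 10⁻³ = 280.6 kN (transverse, base value).
(i) R_nwl + R_nwt = 717.1 kN; (ii) 0.85 R_nwl + 1.5 R_nwt = 791.9 kN.
R_n = max = 791.9 kN [governs: (ii)]; φR_n = 594 kN.

φR_n ≈ 594 kN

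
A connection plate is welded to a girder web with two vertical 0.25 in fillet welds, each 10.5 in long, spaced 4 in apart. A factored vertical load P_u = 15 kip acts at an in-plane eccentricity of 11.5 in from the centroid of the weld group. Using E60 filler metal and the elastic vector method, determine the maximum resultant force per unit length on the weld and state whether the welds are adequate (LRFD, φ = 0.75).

f_max ≈ 3.81 kip/in; adequate

E60XX → F_EXX = 60 ksi.
Total weld length L_w = 21 in. Treat welds as unit-width lines.
Polar moment about centroid: J = 2[d³/12 + d(b/2)²] = 2[10.5³/12 + 10.5×2²] = 276.9 in³.
Direct shear f_v = P/L_w = 15 / 21 = 0.7143 kip/in (vertical).
Torsion M = P·e = 15 × 11.5 = 172.5 kip·in.
Critical point at (x, y) = (2, 5.25) from centroid. f_tx = M·y/J = 3.27 kip/in; f_ty = M·x/J = 1.246 kip/in.
Resultant f_max = √[f_tx² + (f_v + f_ty)²] = √[3.27² + (0.7143 + 1.246)²] = 3.813 kip/in.
Capacity per unit length: φr_n = 0.75 × 0.6 × 60 × (0.707 × 0.25) = 4.772 kip/in.
3.813 ≤ 4.772 → adequate.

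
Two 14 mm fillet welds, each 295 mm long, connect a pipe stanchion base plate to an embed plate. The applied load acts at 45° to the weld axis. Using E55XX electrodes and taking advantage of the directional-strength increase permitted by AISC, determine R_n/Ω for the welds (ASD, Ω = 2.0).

R_n/Ω ≈ 1250 kN

E55XX → F_EXX = 550 MPa.
t_e = 0.707 × 14 = 9.898 mm; A_we = 9.898 × 590 = 5840 mm².
Directional factor: 1.0 + 0.5 sin^1.5(45°) = 1.297.
F_nw = 0.6 × 550 × 1.297 = 428.1 MPa.
R_n/Ω = (428.1 × 5840) / 2.0 × 10⁻³ = 1250 kN.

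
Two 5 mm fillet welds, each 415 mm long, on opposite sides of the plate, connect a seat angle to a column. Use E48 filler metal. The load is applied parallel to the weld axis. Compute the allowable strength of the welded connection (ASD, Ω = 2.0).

R_n/Ω ≈ 423 kN

E48XX → F_EXX = 480 MPa.
Effective throat t_e = 0.707 × 5 = 3.535 mm.
Total length L = 830 mm; A_we = 3.535 × 830 = 2934 mm².
F_nw = 0.6 F_EXX = 0.6 × 480 = 288 MPa.
R_n = 288 × 2934 × 10⁻³ = 845 kN; R_n/Ω = 845/2.0 = 422.5 kN.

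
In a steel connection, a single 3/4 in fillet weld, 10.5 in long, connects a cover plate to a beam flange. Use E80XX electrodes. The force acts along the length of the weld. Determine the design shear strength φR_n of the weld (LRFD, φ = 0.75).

E80XX → F_EXX = 80 ksi.
Effective throat t_e = 0.707 × 0.75 = 0.5302 in.
Total length L = 10.5 in; A_we = 0.5302 × 10.5 = 5.568 in².
F_nw = 0.6 F_EXX = 0.6 × 80 = 48 ksi.
φR_n = 0.75 × 48 × 5.568 = 200.4 kips.

φR_n ≈ 200 kips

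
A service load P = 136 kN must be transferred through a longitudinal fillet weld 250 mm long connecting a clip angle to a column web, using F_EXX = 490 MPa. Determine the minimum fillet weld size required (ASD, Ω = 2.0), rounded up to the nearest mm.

w = 6 mm

Total weld length L = 250 mm.
Required throat t_e = P × Ω / (0.6 F_EXX × L) = 136 × 2.0 / (0.6 × 490 × 250 × 10⁻³) = 3.701 mm.
Required leg w = t_e / 0.707 = 5.234 mm → use 6 mm.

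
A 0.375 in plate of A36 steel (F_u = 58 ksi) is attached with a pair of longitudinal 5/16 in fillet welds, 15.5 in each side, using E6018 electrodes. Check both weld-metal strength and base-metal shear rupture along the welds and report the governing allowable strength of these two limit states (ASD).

E60XX → F_EXX = 60 ksi.
t_e = 0.707 × 0.3125 = 0.2209 in; L = 31 in.
Weld metal: R_n/Ω = (1/2.0) × 0.6 × 60 × 0.2209 × 31 = 123.3 kip.
Base metal (shear rupture): R_n/Ω = (1/2.0) × 0.6 × 58 × 0.375 × 31 = 202.3 kip.
Governing: weld metal.

R_n/Ω ≈ 123 kip (weld metal governs)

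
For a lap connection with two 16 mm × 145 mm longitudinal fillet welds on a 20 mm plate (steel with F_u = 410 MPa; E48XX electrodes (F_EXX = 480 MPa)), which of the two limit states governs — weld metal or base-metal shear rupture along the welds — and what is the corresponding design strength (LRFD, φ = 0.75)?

t_e = 0.707 × 16 = 11.31 mm; L = 290 mm.
Weld metal: φR_n = 0.75 × 0.6 × 480 × 11.31 × 290 × 10⁻³ = 708.6 kN.
Base metal (shear rupture): φR_n = 0.75 × 0.6 × 410 × 20 × 290 × 10⁻³ = 1070 kN.
Governing: weld metal.

φR_n ≈ 709 kN (weld metal governs)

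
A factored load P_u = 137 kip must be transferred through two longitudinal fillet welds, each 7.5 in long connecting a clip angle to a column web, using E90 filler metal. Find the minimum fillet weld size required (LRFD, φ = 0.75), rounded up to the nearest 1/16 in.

w = 3/8 in

E90XX → F_EXX = 90 ksi.
Total weld length L = 15 in.
Required throat t_e = P_u / (φ × 0.6 F_EXX × L) = 137 / (0.75 × 0.6 × 90 × 15) = 0.2255 in.
Required leg w = t_e / 0.707 = 0.319 in → use 3/8 in.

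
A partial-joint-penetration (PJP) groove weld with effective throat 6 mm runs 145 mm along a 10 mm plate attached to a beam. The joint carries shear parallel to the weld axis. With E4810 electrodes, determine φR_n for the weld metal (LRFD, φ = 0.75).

φR_n ≈ 188 kN

E48XX → F_EXX = 480 MPa.
Effective throat (given) t_e = 6 mm.
A_we = 6 × 145 = 870 mm².
F_nw = 0.6 F_EXX = 288 MPa.
φR_n = 0.75 × 288 × 870 × 10⁻³ = 187.9 kN.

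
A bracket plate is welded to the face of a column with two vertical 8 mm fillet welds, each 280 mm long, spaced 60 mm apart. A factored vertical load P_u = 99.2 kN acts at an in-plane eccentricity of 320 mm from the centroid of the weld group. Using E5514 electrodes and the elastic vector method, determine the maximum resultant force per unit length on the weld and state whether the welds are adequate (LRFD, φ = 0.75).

f_max ≈ 1140 N/mm; adequate

E55XX → F_EXX = 550 MPa.
Total weld length L_w = 560 mm. Treat welds as unit-width lines.
Polar moment about centroid: J = 2[d³/12 + d(b/2)²] = 2[280³/12 + 280×30²] = 4163000 mm³.
Direct shear f_v = P/L_w = 99.2×10³ / 560 = 177.1 N/mm (vertical).
Torsion M = P·e = 99.2×10³ × 320 = 31744000 N·mm.
Critical point at (x, y) = (30, 140) from centroid. f_tx = M·y/J = 1068 N/mm; f_ty = M·x/J = 228.8 N/mm.
Resultant f_max = √[f_tx² + (f_v + f_ty)²] = √[1068² + (177.1 + 228.8)²] = 1142 N/mm.
Capacity per unit length: φr_n = 0.75 × 0.6 × 550 × (0.707 × 8) = 1400 N/mm.
1142 ≤ 1400 → adequate.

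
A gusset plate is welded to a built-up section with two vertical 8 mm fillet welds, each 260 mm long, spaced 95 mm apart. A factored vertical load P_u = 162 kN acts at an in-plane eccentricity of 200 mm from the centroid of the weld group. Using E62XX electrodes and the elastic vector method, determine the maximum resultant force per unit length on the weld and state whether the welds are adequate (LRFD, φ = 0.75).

E62XX → F_EXX = 620 MPa.
Total weld length L_w = 520 mm. Treat welds as unit-width lines.
Polar moment about centroid: J = 2[d³/12 + d(b/2)²] = 2[260³/12 + 260×47.5²] = 4103000 mm³.
Direct shear f_v = P/L_w = 162×10³ / 520 = 311.5 N/mm (vertical).
Torsion M = P·e = 162×10³ × 200 = 32400000 N·mm.
Critical point at (x, y) = (47.5, 130) from centroid. f_tx = M·y/J = 1027 N/mm; f_ty = M·x/J = 375.1 N/mm.
Resultant f_max = √[f_tx² + (f_v + f_ty)²] = √[1027² + (311.5 + 375.1)²] = 1235 N/mm.
Capacity per unit length: φr_n = 0.75 × 0.6 × 620 × (0.707 × 8) = 1578 N/mm.
1235 ≤ 1578 → adequate.

f_max ≈ 1240 N/mm; adequate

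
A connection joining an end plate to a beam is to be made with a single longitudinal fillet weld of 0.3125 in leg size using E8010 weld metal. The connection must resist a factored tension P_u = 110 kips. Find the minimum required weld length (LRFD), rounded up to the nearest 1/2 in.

E80XX → F_EXX = 80 ksi.
Throat t_e = 0.707 × 0.3125 = 0.2209 in.
φr_n = 0.75 × 0.6 × 80 × 0.2209 = 7.954 kips/in.
L_req = P_u / φr_n = 110 / 7.954 = 13.83 in total.
Round up → use L = 14 in.

L = 14 in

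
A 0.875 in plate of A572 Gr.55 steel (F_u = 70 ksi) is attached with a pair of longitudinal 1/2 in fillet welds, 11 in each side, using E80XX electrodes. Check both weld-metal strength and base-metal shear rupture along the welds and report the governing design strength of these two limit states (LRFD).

E80XX → F_EXX = 80 ksi.
t_e = 0.707 × 0.5 = 0.3535 in; L = 22 in.
Weld metal: φR_n = 0.75 × 0.6 × 80 × 0.3535 × 22 = 280 kips.
Base metal (shear rupture): φR_n = 0.75 × 0.6 × 70 × 0.875 × 22 = 606.4 kips.
Governing: weld metal.

φR_n ≈ 280 kips (weld metal governs)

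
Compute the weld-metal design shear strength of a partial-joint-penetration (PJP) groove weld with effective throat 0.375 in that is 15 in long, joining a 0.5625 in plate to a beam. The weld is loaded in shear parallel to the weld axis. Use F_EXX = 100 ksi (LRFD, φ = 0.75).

φR_n ≈ 253 kip

Effective throat (given) t_e = 0.375 in.
A_we = 0.375 × 15 = 5.625 in².
F_nw = 0.6 F_EXX = 60 ksi.
φR_n = 0.75 × 60 × 5.625 = 253.1 kip.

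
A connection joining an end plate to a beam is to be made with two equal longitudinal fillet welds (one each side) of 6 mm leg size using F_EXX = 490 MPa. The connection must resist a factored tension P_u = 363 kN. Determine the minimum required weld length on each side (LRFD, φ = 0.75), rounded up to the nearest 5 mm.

L = 195 mm on each side

Throat t_e = 0.707 × 6 = 4.242 mm.
φr_n = 0.75 × 0.6 × 490 × 4.242 × 10⁻³ = 0.9354 kN/mm.
L_req = P_u / φr_n = 363 / 0.9354 = 388.1 mm total.
Per side: 388.1 / 2 = 194 mm.
Round up → use L = 195 mm on each side.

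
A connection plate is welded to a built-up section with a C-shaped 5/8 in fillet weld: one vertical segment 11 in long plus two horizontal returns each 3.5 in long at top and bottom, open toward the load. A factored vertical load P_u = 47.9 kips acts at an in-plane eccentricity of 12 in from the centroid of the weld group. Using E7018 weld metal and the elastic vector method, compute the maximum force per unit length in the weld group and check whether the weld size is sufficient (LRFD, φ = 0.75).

E70XX → F_EXX = 70 ksi.
Total weld length L_w = 18 in. Treat welds as unit-width lines.
Centroid: x̄ = 2×3.5×1.75 / 18 = 0.6806 in from the vertical weld.
Polar moment about centroid: J = I_x + I_y = [11³/12 + 2×3.5×5.5²] + [11×0.6806² + 2(3.5³/12 + 3.5×1.069²)] = 342.9 in³.
Direct shear f_v = P/L_w = 47.9 / 18 = 2.661 kip/in (vertical).
Torsion M = P·e = 47.9 × 12 = 574.8 kip·in.
Critical point at (x, y) = (2.819, 5.5) from centroid. f_tx = M·y/J = 9.219 kip/in; f_ty = M·x/J = 4.726 kip/in.
Resultant f_max = √[f_tx² + (f_v + f_ty)²] = √[9.219² + (2.661 + 4.726)²] = 11.81 kip/in.
Capacity per unit length: φr_n = 0.75 × 0.6 × 70 × (0.707 × 0.625) = 13.92 kip/in.
11.81 ≤ 13.92 → adequate.

f_max ≈ 11.8 kip/in; adequate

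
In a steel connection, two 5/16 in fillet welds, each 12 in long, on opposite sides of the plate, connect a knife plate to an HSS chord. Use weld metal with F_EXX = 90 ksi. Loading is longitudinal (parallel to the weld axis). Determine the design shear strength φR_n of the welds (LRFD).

Effective throat t_e = 0.707 × 0.3125 = 0.2209 in.
Total length L = 24 in; A_we = 0.2209 × 24 = 5.302 in².
F_nw = 0.6 F_EXX = 0.6 × 90 = 54 ksi.
φR_n = 0.75 × 54 × 5.302 = 214.8 kip.

φR_n ≈ 215 kip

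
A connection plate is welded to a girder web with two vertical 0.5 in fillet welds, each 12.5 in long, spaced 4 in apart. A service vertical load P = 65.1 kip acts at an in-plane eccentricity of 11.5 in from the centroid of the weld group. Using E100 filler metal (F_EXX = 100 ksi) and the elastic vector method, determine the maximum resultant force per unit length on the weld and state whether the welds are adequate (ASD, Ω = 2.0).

f_max ≈ 12.6 kip/in; NOT adequate

Total weld length L_w = 25 in. Treat welds as unit-width lines.
Polar moment about centroid: J = 2[d³/12 + d(b/2)²] = 2[12.5³/12 + 12.5×2²] = 425.5 in³.
Direct shear f_v = P/L_w = 65.1 / 25 = 2.604 kip/in (vertical).
Torsion M = P·e = 65.1 × 11.5 = 748.65 kip·in.
Critical point at (x, y) = (2, 6.25) from centroid. f_tx = M·y/J = 11 kip/in; f_ty = M·x/J = 3.519 kip/in.
Resultant f_max = √[f_tx² + (f_v + f_ty)²] = √[11² + (2.604 + 3.519)²] = 12.59 kip/in.
Capacity per unit length: r_n/Ω = (1/2.0) × 0.6 × 100 × (0.707 × 0.5) = 10.6 kip/in.
12.59 > 10.6 → NOT adequate.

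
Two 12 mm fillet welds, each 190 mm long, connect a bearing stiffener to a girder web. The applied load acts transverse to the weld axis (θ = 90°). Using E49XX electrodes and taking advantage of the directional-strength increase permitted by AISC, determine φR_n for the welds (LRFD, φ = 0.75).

E49XX → F_EXX = 490 MPa.
t_e = 0.707 × 12 = 8.484 mm; A_we = 8.484 × 380 = 3224 mm².
Directional factor: 1.0 + 0.5 sin^1.5(90°) = 1.5.
F_nw = 0.6 × 490 × 1.5 = 441 MPa.
φR_n = 0.75 × 441 × 3224 × 10⁻³ = 1066 kN.

φR_n ≈ 1070 kN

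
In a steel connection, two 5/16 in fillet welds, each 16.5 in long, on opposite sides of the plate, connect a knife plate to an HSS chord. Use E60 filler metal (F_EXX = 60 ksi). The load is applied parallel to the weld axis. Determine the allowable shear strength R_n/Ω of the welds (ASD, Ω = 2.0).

R_n/Ω ≈ 131 kip

Effective throat t_e = 0.707 × 0.3125 = 0.2209 in.
Total length L = 33 in; A_we = 0.2209 × 33 = 7.291 in².
F_nw = 0.6 F_EXX = 0.6 × 60 = 36 ksi.
R_n = 36 × 7.291 = 262.5 kip; R_n/Ω = 262.5/2.0 = 131.2 kip.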